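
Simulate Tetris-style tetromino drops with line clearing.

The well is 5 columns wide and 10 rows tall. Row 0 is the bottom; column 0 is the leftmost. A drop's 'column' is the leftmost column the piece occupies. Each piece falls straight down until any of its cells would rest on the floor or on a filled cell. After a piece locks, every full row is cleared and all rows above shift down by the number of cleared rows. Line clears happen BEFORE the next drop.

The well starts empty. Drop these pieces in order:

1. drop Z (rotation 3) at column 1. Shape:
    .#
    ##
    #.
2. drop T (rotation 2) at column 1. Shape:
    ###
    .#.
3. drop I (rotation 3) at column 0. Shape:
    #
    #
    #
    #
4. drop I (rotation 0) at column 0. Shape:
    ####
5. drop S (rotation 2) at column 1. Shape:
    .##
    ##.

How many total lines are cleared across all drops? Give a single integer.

Drop 1: Z rot3 at col 1 lands with bottom-row=0; cleared 0 line(s) (total 0); column heights now [0 2 3 0 0], max=3
Drop 2: T rot2 at col 1 lands with bottom-row=3; cleared 0 line(s) (total 0); column heights now [0 5 5 5 0], max=5
Drop 3: I rot3 at col 0 lands with bottom-row=0; cleared 0 line(s) (total 0); column heights now [4 5 5 5 0], max=5
Drop 4: I rot0 at col 0 lands with bottom-row=5; cleared 0 line(s) (total 0); column heights now [6 6 6 6 0], max=6
Drop 5: S rot2 at col 1 lands with bottom-row=6; cleared 0 line(s) (total 0); column heights now [6 7 8 8 0], max=8

Answer: 0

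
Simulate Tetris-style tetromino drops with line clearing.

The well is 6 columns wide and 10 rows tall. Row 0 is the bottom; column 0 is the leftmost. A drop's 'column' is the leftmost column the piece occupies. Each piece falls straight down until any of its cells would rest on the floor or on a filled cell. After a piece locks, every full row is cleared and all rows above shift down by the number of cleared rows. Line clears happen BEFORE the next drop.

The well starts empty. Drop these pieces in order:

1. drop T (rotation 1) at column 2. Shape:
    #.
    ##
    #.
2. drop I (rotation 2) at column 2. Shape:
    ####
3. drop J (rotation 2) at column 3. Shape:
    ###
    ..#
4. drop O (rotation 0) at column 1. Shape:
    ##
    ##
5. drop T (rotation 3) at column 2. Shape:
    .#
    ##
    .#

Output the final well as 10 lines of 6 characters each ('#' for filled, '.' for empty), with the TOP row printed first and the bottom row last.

Answer: ......
...#..
..##..
...#..
.#####
.##..#
..####
..#...
..##..
..#...

Derivation:
Drop 1: T rot1 at col 2 lands with bottom-row=0; cleared 0 line(s) (total 0); column heights now [0 0 3 2 0 0], max=3
Drop 2: I rot2 at col 2 lands with bottom-row=3; cleared 0 line(s) (total 0); column heights now [0 0 4 4 4 4], max=4
Drop 3: J rot2 at col 3 lands with bottom-row=4; cleared 0 line(s) (total 0); column heights now [0 0 4 6 6 6], max=6
Drop 4: O rot0 at col 1 lands with bottom-row=4; cleared 0 line(s) (total 0); column heights now [0 6 6 6 6 6], max=6
Drop 5: T rot3 at col 2 lands with bottom-row=6; cleared 0 line(s) (total 0); column heights now [0 6 8 9 6 6], max=9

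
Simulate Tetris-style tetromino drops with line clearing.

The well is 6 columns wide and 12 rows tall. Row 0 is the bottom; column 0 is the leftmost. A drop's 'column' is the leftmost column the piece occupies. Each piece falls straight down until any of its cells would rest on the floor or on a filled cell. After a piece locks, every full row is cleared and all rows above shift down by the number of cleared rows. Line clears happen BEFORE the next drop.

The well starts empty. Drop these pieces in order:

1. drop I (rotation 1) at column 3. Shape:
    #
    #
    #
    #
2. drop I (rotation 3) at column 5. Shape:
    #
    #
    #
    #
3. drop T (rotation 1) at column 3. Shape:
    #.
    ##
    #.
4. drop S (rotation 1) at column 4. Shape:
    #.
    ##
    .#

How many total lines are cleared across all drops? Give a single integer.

Drop 1: I rot1 at col 3 lands with bottom-row=0; cleared 0 line(s) (total 0); column heights now [0 0 0 4 0 0], max=4
Drop 2: I rot3 at col 5 lands with bottom-row=0; cleared 0 line(s) (total 0); column heights now [0 0 0 4 0 4], max=4
Drop 3: T rot1 at col 3 lands with bottom-row=4; cleared 0 line(s) (total 0); column heights now [0 0 0 7 6 4], max=7
Drop 4: S rot1 at col 4 lands with bottom-row=5; cleared 0 line(s) (total 0); column heights now [0 0 0 7 8 7], max=8

Answer: 0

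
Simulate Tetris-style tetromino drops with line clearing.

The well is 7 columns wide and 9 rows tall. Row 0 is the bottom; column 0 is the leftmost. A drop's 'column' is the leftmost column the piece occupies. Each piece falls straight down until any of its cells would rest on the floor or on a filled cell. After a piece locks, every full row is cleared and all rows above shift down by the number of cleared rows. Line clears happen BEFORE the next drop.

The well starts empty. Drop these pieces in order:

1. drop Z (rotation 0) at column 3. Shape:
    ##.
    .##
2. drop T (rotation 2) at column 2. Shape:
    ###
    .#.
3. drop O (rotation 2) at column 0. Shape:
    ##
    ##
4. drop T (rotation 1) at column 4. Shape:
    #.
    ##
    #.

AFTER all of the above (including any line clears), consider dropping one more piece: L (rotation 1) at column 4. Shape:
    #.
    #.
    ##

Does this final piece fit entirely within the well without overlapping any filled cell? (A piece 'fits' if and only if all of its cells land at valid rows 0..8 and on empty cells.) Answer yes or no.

Drop 1: Z rot0 at col 3 lands with bottom-row=0; cleared 0 line(s) (total 0); column heights now [0 0 0 2 2 1 0], max=2
Drop 2: T rot2 at col 2 lands with bottom-row=2; cleared 0 line(s) (total 0); column heights now [0 0 4 4 4 1 0], max=4
Drop 3: O rot2 at col 0 lands with bottom-row=0; cleared 0 line(s) (total 0); column heights now [2 2 4 4 4 1 0], max=4
Drop 4: T rot1 at col 4 lands with bottom-row=4; cleared 0 line(s) (total 0); column heights now [2 2 4 4 7 6 0], max=7
Test piece L rot1 at col 4 (width 2): heights before test = [2 2 4 4 7 6 0]; fits = False

Answer: no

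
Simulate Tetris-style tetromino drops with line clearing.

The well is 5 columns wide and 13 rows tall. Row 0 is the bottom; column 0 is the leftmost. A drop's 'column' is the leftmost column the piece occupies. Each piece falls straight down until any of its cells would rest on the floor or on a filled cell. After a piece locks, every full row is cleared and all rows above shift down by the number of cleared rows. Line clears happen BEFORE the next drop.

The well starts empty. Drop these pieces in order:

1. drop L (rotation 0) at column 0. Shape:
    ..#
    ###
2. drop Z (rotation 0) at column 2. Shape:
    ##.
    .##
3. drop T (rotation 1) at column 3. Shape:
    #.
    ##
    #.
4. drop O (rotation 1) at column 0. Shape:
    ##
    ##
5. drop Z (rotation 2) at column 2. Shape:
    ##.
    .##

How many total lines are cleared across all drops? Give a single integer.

Drop 1: L rot0 at col 0 lands with bottom-row=0; cleared 0 line(s) (total 0); column heights now [1 1 2 0 0], max=2
Drop 2: Z rot0 at col 2 lands with bottom-row=1; cleared 0 line(s) (total 0); column heights now [1 1 3 3 2], max=3
Drop 3: T rot1 at col 3 lands with bottom-row=3; cleared 0 line(s) (total 0); column heights now [1 1 3 6 5], max=6
Drop 4: O rot1 at col 0 lands with bottom-row=1; cleared 1 line(s) (total 1); column heights now [2 2 2 5 4], max=5
Drop 5: Z rot2 at col 2 lands with bottom-row=5; cleared 0 line(s) (total 1); column heights now [2 2 7 7 6], max=7

Answer: 1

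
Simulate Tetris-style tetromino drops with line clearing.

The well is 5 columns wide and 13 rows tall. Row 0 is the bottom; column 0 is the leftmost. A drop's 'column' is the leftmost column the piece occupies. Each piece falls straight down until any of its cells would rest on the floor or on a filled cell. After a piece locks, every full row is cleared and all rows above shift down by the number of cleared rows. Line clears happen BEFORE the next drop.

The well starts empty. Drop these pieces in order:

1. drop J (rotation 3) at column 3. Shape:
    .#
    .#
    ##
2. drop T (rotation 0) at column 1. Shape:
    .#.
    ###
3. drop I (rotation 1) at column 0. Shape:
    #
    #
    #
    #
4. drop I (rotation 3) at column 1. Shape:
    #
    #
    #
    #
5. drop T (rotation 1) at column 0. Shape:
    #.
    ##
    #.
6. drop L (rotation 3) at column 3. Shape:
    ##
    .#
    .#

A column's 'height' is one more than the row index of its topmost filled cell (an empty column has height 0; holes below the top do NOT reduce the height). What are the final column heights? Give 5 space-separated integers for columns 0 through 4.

Answer: 6 5 2 5 5

Derivation:
Drop 1: J rot3 at col 3 lands with bottom-row=0; cleared 0 line(s) (total 0); column heights now [0 0 0 1 3], max=3
Drop 2: T rot0 at col 1 lands with bottom-row=1; cleared 0 line(s) (total 0); column heights now [0 2 3 2 3], max=3
Drop 3: I rot1 at col 0 lands with bottom-row=0; cleared 1 line(s) (total 1); column heights now [3 0 2 1 2], max=3
Drop 4: I rot3 at col 1 lands with bottom-row=0; cleared 0 line(s) (total 1); column heights now [3 4 2 1 2], max=4
Drop 5: T rot1 at col 0 lands with bottom-row=3; cleared 0 line(s) (total 1); column heights now [6 5 2 1 2], max=6
Drop 6: L rot3 at col 3 lands with bottom-row=2; cleared 0 line(s) (total 1); column heights now [6 5 2 5 5], max=6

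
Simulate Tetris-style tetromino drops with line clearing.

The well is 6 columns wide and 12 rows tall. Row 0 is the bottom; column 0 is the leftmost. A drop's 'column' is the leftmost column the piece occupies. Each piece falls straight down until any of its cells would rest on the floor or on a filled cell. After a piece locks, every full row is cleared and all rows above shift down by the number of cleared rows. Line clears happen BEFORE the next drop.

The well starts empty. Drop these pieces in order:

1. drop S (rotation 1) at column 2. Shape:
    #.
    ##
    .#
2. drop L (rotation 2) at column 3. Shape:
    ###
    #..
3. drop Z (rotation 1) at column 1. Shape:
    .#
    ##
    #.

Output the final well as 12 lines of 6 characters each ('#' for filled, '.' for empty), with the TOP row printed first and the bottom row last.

Answer: ......
......
......
......
......
......
......
..#...
.#####
.###..
..##..
...#..

Derivation:
Drop 1: S rot1 at col 2 lands with bottom-row=0; cleared 0 line(s) (total 0); column heights now [0 0 3 2 0 0], max=3
Drop 2: L rot2 at col 3 lands with bottom-row=2; cleared 0 line(s) (total 0); column heights now [0 0 3 4 4 4], max=4
Drop 3: Z rot1 at col 1 lands with bottom-row=2; cleared 0 line(s) (total 0); column heights now [0 4 5 4 4 4], max=5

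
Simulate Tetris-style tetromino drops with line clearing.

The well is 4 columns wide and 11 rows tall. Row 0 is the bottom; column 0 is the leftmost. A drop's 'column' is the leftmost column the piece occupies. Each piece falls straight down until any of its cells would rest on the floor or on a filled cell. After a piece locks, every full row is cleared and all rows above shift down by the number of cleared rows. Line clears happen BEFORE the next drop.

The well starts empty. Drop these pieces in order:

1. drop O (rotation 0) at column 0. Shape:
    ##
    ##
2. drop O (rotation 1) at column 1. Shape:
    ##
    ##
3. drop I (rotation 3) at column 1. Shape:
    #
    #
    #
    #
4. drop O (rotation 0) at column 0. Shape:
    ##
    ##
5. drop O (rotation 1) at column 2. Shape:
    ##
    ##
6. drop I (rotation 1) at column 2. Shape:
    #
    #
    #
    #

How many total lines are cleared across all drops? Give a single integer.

Answer: 0

Derivation:
Drop 1: O rot0 at col 0 lands with bottom-row=0; cleared 0 line(s) (total 0); column heights now [2 2 0 0], max=2
Drop 2: O rot1 at col 1 lands with bottom-row=2; cleared 0 line(s) (total 0); column heights now [2 4 4 0], max=4
Drop 3: I rot3 at col 1 lands with bottom-row=4; cleared 0 line(s) (total 0); column heights now [2 8 4 0], max=8
Drop 4: O rot0 at col 0 lands with bottom-row=8; cleared 0 line(s) (total 0); column heights now [10 10 4 0], max=10
Drop 5: O rot1 at col 2 lands with bottom-row=4; cleared 0 line(s) (total 0); column heights now [10 10 6 6], max=10
Drop 6: I rot1 at col 2 lands with bottom-row=6; cleared 0 line(s) (total 0); column heights now [10 10 10 6], max=10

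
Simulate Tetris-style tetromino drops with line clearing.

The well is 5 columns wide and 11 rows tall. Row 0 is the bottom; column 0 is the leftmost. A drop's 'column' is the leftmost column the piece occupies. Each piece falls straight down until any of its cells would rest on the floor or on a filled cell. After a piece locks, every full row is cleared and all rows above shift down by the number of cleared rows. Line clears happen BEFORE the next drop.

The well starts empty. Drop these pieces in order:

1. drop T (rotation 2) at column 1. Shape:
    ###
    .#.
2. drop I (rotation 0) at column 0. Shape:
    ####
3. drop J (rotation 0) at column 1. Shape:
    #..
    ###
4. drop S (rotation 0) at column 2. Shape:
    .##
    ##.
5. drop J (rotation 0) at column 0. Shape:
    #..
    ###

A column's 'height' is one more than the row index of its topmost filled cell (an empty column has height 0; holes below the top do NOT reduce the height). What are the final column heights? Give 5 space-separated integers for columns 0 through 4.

Answer: 6 5 5 5 0

Derivation:
Drop 1: T rot2 at col 1 lands with bottom-row=0; cleared 0 line(s) (total 0); column heights now [0 2 2 2 0], max=2
Drop 2: I rot0 at col 0 lands with bottom-row=2; cleared 0 line(s) (total 0); column heights now [3 3 3 3 0], max=3
Drop 3: J rot0 at col 1 lands with bottom-row=3; cleared 0 line(s) (total 0); column heights now [3 5 4 4 0], max=5
Drop 4: S rot0 at col 2 lands with bottom-row=4; cleared 0 line(s) (total 0); column heights now [3 5 5 6 6], max=6
Drop 5: J rot0 at col 0 lands with bottom-row=5; cleared 1 line(s) (total 1); column heights now [6 5 5 5 0], max=6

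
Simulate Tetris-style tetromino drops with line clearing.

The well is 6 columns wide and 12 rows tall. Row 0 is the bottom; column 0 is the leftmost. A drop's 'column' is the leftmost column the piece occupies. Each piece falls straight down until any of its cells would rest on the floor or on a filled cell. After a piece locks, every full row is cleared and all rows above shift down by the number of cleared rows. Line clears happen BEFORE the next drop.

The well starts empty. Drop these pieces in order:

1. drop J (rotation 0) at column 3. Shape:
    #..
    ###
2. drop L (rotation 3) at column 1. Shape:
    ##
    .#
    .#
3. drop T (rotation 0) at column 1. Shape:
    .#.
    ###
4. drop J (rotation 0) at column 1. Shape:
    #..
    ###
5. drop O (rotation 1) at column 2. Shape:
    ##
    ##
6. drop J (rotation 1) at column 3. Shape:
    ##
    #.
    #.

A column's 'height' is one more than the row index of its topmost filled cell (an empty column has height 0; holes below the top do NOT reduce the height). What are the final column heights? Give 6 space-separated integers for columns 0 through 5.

Drop 1: J rot0 at col 3 lands with bottom-row=0; cleared 0 line(s) (total 0); column heights now [0 0 0 2 1 1], max=2
Drop 2: L rot3 at col 1 lands with bottom-row=0; cleared 0 line(s) (total 0); column heights now [0 3 3 2 1 1], max=3
Drop 3: T rot0 at col 1 lands with bottom-row=3; cleared 0 line(s) (total 0); column heights now [0 4 5 4 1 1], max=5
Drop 4: J rot0 at col 1 lands with bottom-row=5; cleared 0 line(s) (total 0); column heights now [0 7 6 6 1 1], max=7
Drop 5: O rot1 at col 2 lands with bottom-row=6; cleared 0 line(s) (total 0); column heights now [0 7 8 8 1 1], max=8
Drop 6: J rot1 at col 3 lands with bottom-row=8; cleared 0 line(s) (total 0); column heights now [0 7 8 11 11 1], max=11

Answer: 0 7 8 11 11 1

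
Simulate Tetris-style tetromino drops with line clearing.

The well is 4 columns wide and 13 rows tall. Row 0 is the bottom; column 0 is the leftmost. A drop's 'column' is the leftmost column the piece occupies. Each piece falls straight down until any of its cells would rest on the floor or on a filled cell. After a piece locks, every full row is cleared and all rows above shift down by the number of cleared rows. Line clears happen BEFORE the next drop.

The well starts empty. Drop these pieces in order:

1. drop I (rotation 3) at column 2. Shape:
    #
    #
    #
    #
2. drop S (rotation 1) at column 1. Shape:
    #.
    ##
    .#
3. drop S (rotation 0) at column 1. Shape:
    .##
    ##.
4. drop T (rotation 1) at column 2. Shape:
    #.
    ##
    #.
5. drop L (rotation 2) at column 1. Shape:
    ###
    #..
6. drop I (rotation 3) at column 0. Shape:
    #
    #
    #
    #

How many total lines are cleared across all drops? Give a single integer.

Answer: 0

Derivation:
Drop 1: I rot3 at col 2 lands with bottom-row=0; cleared 0 line(s) (total 0); column heights now [0 0 4 0], max=4
Drop 2: S rot1 at col 1 lands with bottom-row=4; cleared 0 line(s) (total 0); column heights now [0 7 6 0], max=7
Drop 3: S rot0 at col 1 lands with bottom-row=7; cleared 0 line(s) (total 0); column heights now [0 8 9 9], max=9
Drop 4: T rot1 at col 2 lands with bottom-row=9; cleared 0 line(s) (total 0); column heights now [0 8 12 11], max=12
Drop 5: L rot2 at col 1 lands with bottom-row=11; cleared 0 line(s) (total 0); column heights now [0 13 13 13], max=13
Drop 6: I rot3 at col 0 lands with bottom-row=0; cleared 0 line(s) (total 0); column heights now [4 13 13 13], max=13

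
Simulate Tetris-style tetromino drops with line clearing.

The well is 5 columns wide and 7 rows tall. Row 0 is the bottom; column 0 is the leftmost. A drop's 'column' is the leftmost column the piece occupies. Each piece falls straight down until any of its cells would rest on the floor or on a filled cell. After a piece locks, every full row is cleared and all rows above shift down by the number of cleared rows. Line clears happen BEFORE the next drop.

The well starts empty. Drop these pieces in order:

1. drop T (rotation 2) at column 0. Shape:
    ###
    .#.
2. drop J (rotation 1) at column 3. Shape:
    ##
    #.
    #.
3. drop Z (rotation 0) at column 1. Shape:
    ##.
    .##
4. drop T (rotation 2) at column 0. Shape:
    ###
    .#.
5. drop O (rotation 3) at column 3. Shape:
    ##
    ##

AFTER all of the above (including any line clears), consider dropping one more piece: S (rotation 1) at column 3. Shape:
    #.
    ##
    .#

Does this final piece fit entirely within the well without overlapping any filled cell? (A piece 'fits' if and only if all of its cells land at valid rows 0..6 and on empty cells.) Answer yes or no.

Drop 1: T rot2 at col 0 lands with bottom-row=0; cleared 0 line(s) (total 0); column heights now [2 2 2 0 0], max=2
Drop 2: J rot1 at col 3 lands with bottom-row=0; cleared 0 line(s) (total 0); column heights now [2 2 2 3 3], max=3
Drop 3: Z rot0 at col 1 lands with bottom-row=3; cleared 0 line(s) (total 0); column heights now [2 5 5 4 3], max=5
Drop 4: T rot2 at col 0 lands with bottom-row=5; cleared 0 line(s) (total 0); column heights now [7 7 7 4 3], max=7
Drop 5: O rot3 at col 3 lands with bottom-row=4; cleared 0 line(s) (total 0); column heights now [7 7 7 6 6], max=7
Test piece S rot1 at col 3 (width 2): heights before test = [7 7 7 6 6]; fits = False

Answer: no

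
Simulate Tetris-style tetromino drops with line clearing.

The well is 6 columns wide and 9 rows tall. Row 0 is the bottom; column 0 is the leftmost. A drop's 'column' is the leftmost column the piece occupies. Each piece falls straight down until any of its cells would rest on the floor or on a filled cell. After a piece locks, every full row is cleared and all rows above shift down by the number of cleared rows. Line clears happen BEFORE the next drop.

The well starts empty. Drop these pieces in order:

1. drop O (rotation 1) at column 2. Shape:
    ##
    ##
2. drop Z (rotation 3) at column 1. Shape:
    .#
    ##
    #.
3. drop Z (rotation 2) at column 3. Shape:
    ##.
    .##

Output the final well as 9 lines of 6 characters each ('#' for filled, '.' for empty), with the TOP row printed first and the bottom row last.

Drop 1: O rot1 at col 2 lands with bottom-row=0; cleared 0 line(s) (total 0); column heights now [0 0 2 2 0 0], max=2
Drop 2: Z rot3 at col 1 lands with bottom-row=1; cleared 0 line(s) (total 0); column heights now [0 3 4 2 0 0], max=4
Drop 3: Z rot2 at col 3 lands with bottom-row=1; cleared 0 line(s) (total 0); column heights now [0 3 4 3 3 2], max=4

Answer: ......
......
......
......
......
..#...
.####.
.#####
..##..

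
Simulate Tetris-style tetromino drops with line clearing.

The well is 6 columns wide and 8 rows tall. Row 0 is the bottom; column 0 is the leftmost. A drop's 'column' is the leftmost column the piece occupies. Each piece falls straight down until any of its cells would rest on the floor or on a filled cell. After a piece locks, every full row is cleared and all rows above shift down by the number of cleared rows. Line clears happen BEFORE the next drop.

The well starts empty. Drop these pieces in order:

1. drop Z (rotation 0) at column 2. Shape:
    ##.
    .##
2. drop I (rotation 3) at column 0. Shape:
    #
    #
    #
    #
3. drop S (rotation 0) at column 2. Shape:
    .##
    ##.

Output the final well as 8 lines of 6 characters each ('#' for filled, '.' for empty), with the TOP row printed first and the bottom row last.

Answer: ......
......
......
......
#..##.
#.##..
#.##..
#..##.

Derivation:
Drop 1: Z rot0 at col 2 lands with bottom-row=0; cleared 0 line(s) (total 0); column heights now [0 0 2 2 1 0], max=2
Drop 2: I rot3 at col 0 lands with bottom-row=0; cleared 0 line(s) (total 0); column heights now [4 0 2 2 1 0], max=4
Drop 3: S rot0 at col 2 lands with bottom-row=2; cleared 0 line(s) (total 0); column heights now [4 0 3 4 4 0], max=4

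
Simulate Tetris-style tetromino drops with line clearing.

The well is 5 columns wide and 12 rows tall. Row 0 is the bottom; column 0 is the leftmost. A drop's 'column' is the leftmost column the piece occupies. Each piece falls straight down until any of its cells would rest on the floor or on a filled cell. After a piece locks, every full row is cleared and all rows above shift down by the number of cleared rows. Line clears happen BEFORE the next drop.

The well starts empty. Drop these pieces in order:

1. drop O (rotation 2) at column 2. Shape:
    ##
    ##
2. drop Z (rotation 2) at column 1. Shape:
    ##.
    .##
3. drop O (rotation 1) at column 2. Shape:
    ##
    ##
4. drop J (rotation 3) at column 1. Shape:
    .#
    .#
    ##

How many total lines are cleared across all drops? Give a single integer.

Drop 1: O rot2 at col 2 lands with bottom-row=0; cleared 0 line(s) (total 0); column heights now [0 0 2 2 0], max=2
Drop 2: Z rot2 at col 1 lands with bottom-row=2; cleared 0 line(s) (total 0); column heights now [0 4 4 3 0], max=4
Drop 3: O rot1 at col 2 lands with bottom-row=4; cleared 0 line(s) (total 0); column heights now [0 4 6 6 0], max=6
Drop 4: J rot3 at col 1 lands with bottom-row=6; cleared 0 line(s) (total 0); column heights now [0 7 9 6 0], max=9

Answer: 0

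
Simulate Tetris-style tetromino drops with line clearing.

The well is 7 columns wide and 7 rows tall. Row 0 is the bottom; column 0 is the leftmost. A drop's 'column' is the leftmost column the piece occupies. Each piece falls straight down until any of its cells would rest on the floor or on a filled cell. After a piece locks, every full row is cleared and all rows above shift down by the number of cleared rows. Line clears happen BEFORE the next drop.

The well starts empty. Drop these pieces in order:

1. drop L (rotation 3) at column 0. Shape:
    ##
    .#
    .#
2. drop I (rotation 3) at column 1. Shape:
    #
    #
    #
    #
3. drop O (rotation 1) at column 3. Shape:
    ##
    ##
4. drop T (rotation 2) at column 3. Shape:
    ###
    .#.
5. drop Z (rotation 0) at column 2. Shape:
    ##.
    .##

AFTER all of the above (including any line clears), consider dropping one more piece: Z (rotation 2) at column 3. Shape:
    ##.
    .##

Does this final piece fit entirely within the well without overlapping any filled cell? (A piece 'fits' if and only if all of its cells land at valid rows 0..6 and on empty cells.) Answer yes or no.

Drop 1: L rot3 at col 0 lands with bottom-row=0; cleared 0 line(s) (total 0); column heights now [3 3 0 0 0 0 0], max=3
Drop 2: I rot3 at col 1 lands with bottom-row=3; cleared 0 line(s) (total 0); column heights now [3 7 0 0 0 0 0], max=7
Drop 3: O rot1 at col 3 lands with bottom-row=0; cleared 0 line(s) (total 0); column heights now [3 7 0 2 2 0 0], max=7
Drop 4: T rot2 at col 3 lands with bottom-row=2; cleared 0 line(s) (total 0); column heights now [3 7 0 4 4 4 0], max=7
Drop 5: Z rot0 at col 2 lands with bottom-row=4; cleared 0 line(s) (total 0); column heights now [3 7 6 6 5 4 0], max=7
Test piece Z rot2 at col 3 (width 3): heights before test = [3 7 6 6 5 4 0]; fits = True

Answer: yes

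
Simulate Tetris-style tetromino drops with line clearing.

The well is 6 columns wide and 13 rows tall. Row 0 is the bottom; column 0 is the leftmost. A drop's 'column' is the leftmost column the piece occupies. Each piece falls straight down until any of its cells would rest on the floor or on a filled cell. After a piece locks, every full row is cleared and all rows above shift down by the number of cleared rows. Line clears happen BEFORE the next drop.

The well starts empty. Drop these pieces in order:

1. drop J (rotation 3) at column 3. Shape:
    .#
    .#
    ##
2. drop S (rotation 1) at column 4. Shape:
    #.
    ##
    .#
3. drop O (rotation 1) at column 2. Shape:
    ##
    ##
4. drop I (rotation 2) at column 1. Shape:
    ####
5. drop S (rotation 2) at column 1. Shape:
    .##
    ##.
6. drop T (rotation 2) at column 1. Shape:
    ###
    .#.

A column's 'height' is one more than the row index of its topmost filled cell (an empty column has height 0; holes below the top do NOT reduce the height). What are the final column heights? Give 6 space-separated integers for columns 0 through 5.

Drop 1: J rot3 at col 3 lands with bottom-row=0; cleared 0 line(s) (total 0); column heights now [0 0 0 1 3 0], max=3
Drop 2: S rot1 at col 4 lands with bottom-row=2; cleared 0 line(s) (total 0); column heights now [0 0 0 1 5 4], max=5
Drop 3: O rot1 at col 2 lands with bottom-row=1; cleared 0 line(s) (total 0); column heights now [0 0 3 3 5 4], max=5
Drop 4: I rot2 at col 1 lands with bottom-row=5; cleared 0 line(s) (total 0); column heights now [0 6 6 6 6 4], max=6
Drop 5: S rot2 at col 1 lands with bottom-row=6; cleared 0 line(s) (total 0); column heights now [0 7 8 8 6 4], max=8
Drop 6: T rot2 at col 1 lands with bottom-row=8; cleared 0 line(s) (total 0); column heights now [0 10 10 10 6 4], max=10

Answer: 0 10 10 10 6 4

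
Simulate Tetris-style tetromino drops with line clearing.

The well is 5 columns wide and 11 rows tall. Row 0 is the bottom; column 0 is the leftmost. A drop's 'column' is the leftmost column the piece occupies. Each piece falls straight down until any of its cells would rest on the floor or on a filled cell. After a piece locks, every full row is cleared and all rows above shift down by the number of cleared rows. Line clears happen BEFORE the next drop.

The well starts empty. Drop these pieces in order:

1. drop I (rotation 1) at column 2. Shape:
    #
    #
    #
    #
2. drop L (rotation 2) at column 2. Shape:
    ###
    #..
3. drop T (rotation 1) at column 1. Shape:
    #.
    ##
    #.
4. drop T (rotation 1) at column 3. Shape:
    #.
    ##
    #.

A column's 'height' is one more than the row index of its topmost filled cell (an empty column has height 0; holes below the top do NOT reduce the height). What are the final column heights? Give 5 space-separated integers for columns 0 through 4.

Answer: 0 8 7 9 8

Derivation:
Drop 1: I rot1 at col 2 lands with bottom-row=0; cleared 0 line(s) (total 0); column heights now [0 0 4 0 0], max=4
Drop 2: L rot2 at col 2 lands with bottom-row=4; cleared 0 line(s) (total 0); column heights now [0 0 6 6 6], max=6
Drop 3: T rot1 at col 1 lands with bottom-row=5; cleared 0 line(s) (total 0); column heights now [0 8 7 6 6], max=8
Drop 4: T rot1 at col 3 lands with bottom-row=6; cleared 0 line(s) (total 0); column heights now [0 8 7 9 8], max=9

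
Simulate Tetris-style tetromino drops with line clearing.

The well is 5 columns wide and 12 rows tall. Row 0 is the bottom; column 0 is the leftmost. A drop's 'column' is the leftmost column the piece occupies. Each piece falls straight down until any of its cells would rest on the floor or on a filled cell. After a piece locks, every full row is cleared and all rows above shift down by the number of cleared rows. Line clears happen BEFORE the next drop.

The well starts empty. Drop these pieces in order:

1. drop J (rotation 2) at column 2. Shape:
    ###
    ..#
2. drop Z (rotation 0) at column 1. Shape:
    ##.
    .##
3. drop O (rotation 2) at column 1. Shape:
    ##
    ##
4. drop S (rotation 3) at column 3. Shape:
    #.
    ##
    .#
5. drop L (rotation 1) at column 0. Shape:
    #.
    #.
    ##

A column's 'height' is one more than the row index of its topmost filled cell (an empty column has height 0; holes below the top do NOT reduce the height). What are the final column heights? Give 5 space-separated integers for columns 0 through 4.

Answer: 9 7 6 5 4

Derivation:
Drop 1: J rot2 at col 2 lands with bottom-row=0; cleared 0 line(s) (total 0); column heights now [0 0 2 2 2], max=2
Drop 2: Z rot0 at col 1 lands with bottom-row=2; cleared 0 line(s) (total 0); column heights now [0 4 4 3 2], max=4
Drop 3: O rot2 at col 1 lands with bottom-row=4; cleared 0 line(s) (total 0); column heights now [0 6 6 3 2], max=6
Drop 4: S rot3 at col 3 lands with bottom-row=2; cleared 0 line(s) (total 0); column heights now [0 6 6 5 4], max=6
Drop 5: L rot1 at col 0 lands with bottom-row=6; cleared 0 line(s) (total 0); column heights now [9 7 6 5 4], max=9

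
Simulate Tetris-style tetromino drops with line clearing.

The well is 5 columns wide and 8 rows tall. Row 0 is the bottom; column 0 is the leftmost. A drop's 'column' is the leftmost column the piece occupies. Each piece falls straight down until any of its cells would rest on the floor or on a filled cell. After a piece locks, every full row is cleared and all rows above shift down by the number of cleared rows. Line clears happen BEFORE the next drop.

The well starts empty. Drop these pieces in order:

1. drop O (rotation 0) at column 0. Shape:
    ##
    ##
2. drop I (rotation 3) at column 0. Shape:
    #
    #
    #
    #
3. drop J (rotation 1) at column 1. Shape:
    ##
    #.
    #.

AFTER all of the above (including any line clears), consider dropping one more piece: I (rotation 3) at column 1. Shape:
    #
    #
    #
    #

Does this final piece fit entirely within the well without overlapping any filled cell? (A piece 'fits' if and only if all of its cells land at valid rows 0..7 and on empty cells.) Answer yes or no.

Answer: no

Derivation:
Drop 1: O rot0 at col 0 lands with bottom-row=0; cleared 0 line(s) (total 0); column heights now [2 2 0 0 0], max=2
Drop 2: I rot3 at col 0 lands with bottom-row=2; cleared 0 line(s) (total 0); column heights now [6 2 0 0 0], max=6
Drop 3: J rot1 at col 1 lands with bottom-row=2; cleared 0 line(s) (total 0); column heights now [6 5 5 0 0], max=6
Test piece I rot3 at col 1 (width 1): heights before test = [6 5 5 0 0]; fits = False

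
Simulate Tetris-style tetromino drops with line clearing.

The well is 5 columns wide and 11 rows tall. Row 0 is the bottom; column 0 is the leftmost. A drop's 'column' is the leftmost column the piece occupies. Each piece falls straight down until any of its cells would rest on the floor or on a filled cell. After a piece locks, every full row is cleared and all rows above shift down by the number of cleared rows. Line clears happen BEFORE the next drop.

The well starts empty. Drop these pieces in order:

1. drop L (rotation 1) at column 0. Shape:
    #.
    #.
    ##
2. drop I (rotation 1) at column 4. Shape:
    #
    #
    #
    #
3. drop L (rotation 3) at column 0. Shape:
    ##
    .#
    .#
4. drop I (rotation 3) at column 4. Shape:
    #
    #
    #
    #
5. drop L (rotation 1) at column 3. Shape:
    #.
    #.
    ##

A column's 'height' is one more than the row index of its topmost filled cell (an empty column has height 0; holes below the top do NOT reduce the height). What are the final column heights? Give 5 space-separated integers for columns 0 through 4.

Drop 1: L rot1 at col 0 lands with bottom-row=0; cleared 0 line(s) (total 0); column heights now [3 1 0 0 0], max=3
Drop 2: I rot1 at col 4 lands with bottom-row=0; cleared 0 line(s) (total 0); column heights now [3 1 0 0 4], max=4
Drop 3: L rot3 at col 0 lands with bottom-row=1; cleared 0 line(s) (total 0); column heights now [4 4 0 0 4], max=4
Drop 4: I rot3 at col 4 lands with bottom-row=4; cleared 0 line(s) (total 0); column heights now [4 4 0 0 8], max=8
Drop 5: L rot1 at col 3 lands with bottom-row=8; cleared 0 line(s) (total 0); column heights now [4 4 0 11 9], max=11

Answer: 4 4 0 11 9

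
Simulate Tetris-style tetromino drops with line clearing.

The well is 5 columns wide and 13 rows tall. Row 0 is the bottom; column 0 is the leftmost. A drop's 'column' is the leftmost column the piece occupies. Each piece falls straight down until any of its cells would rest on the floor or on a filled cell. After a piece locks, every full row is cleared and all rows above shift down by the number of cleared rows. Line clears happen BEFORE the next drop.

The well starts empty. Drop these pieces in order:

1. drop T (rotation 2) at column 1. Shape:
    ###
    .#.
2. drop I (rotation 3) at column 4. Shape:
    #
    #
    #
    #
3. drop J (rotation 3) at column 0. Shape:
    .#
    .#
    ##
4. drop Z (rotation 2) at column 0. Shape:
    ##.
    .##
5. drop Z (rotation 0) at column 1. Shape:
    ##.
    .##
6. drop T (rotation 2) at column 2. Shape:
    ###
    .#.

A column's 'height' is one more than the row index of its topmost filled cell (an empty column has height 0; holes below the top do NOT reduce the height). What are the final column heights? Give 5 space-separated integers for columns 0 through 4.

Answer: 7 8 9 9 9

Derivation:
Drop 1: T rot2 at col 1 lands with bottom-row=0; cleared 0 line(s) (total 0); column heights now [0 2 2 2 0], max=2
Drop 2: I rot3 at col 4 lands with bottom-row=0; cleared 0 line(s) (total 0); column heights now [0 2 2 2 4], max=4
Drop 3: J rot3 at col 0 lands with bottom-row=2; cleared 0 line(s) (total 0); column heights now [3 5 2 2 4], max=5
Drop 4: Z rot2 at col 0 lands with bottom-row=5; cleared 0 line(s) (total 0); column heights now [7 7 6 2 4], max=7
Drop 5: Z rot0 at col 1 lands with bottom-row=6; cleared 0 line(s) (total 0); column heights now [7 8 8 7 4], max=8
Drop 6: T rot2 at col 2 lands with bottom-row=7; cleared 0 line(s) (total 0); column heights now [7 8 9 9 9], max=9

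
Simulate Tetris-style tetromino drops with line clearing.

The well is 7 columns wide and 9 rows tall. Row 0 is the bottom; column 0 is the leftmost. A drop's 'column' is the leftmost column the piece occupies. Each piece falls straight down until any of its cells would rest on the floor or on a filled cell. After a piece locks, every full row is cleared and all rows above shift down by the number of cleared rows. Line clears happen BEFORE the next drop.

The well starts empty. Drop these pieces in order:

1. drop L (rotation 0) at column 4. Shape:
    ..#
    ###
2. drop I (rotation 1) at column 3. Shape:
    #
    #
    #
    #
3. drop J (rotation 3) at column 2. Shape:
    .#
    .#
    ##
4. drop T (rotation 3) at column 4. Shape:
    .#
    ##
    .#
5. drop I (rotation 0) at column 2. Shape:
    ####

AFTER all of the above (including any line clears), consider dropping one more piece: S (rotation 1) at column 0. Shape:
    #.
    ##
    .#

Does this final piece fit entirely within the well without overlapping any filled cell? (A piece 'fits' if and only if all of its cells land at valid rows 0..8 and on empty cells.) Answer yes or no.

Drop 1: L rot0 at col 4 lands with bottom-row=0; cleared 0 line(s) (total 0); column heights now [0 0 0 0 1 1 2], max=2
Drop 2: I rot1 at col 3 lands with bottom-row=0; cleared 0 line(s) (total 0); column heights now [0 0 0 4 1 1 2], max=4
Drop 3: J rot3 at col 2 lands with bottom-row=4; cleared 0 line(s) (total 0); column heights now [0 0 5 7 1 1 2], max=7
Drop 4: T rot3 at col 4 lands with bottom-row=1; cleared 0 line(s) (total 0); column heights now [0 0 5 7 3 4 2], max=7
Drop 5: I rot0 at col 2 lands with bottom-row=7; cleared 0 line(s) (total 0); column heights now [0 0 8 8 8 8 2], max=8
Test piece S rot1 at col 0 (width 2): heights before test = [0 0 8 8 8 8 2]; fits = True

Answer: yes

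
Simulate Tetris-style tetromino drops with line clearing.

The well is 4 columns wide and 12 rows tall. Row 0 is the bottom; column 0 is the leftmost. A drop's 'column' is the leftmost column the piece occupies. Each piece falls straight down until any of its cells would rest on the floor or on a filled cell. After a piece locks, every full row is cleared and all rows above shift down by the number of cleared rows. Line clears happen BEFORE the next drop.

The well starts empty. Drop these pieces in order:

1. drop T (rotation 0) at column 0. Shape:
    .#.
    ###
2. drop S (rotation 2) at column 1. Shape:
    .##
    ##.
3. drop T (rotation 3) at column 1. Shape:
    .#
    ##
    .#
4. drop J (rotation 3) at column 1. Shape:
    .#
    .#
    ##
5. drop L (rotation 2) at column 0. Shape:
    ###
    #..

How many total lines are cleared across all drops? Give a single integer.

Answer: 0

Derivation:
Drop 1: T rot0 at col 0 lands with bottom-row=0; cleared 0 line(s) (total 0); column heights now [1 2 1 0], max=2
Drop 2: S rot2 at col 1 lands with bottom-row=2; cleared 0 line(s) (total 0); column heights now [1 3 4 4], max=4
Drop 3: T rot3 at col 1 lands with bottom-row=4; cleared 0 line(s) (total 0); column heights now [1 6 7 4], max=7
Drop 4: J rot3 at col 1 lands with bottom-row=7; cleared 0 line(s) (total 0); column heights now [1 8 10 4], max=10
Drop 5: L rot2 at col 0 lands with bottom-row=9; cleared 0 line(s) (total 0); column heights now [11 11 11 4], max=11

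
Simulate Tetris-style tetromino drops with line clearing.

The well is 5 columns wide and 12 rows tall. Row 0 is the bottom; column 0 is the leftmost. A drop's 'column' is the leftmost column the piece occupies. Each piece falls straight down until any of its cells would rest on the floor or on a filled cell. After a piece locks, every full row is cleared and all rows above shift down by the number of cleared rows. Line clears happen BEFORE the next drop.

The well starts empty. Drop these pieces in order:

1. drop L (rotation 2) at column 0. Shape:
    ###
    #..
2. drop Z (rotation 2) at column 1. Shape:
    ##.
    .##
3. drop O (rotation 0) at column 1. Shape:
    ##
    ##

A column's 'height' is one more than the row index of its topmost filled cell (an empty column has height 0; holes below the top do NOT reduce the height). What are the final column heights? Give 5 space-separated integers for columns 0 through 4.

Answer: 2 6 6 3 0

Derivation:
Drop 1: L rot2 at col 0 lands with bottom-row=0; cleared 0 line(s) (total 0); column heights now [2 2 2 0 0], max=2
Drop 2: Z rot2 at col 1 lands with bottom-row=2; cleared 0 line(s) (total 0); column heights now [2 4 4 3 0], max=4
Drop 3: O rot0 at col 1 lands with bottom-row=4; cleared 0 line(s) (total 0); column heights now [2 6 6 3 0], max=6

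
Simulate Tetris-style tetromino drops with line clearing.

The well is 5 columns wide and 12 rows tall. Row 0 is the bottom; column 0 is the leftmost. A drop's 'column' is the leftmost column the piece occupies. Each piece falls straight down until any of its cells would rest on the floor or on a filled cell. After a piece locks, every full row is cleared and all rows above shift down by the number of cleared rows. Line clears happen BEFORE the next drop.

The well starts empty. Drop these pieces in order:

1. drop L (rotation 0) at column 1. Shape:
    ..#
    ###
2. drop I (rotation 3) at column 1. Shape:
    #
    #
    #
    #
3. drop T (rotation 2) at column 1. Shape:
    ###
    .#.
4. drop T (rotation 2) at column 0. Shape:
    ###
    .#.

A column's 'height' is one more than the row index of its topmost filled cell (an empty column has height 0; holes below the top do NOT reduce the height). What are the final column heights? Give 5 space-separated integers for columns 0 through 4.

Drop 1: L rot0 at col 1 lands with bottom-row=0; cleared 0 line(s) (total 0); column heights now [0 1 1 2 0], max=2
Drop 2: I rot3 at col 1 lands with bottom-row=1; cleared 0 line(s) (total 0); column heights now [0 5 1 2 0], max=5
Drop 3: T rot2 at col 1 lands with bottom-row=4; cleared 0 line(s) (total 0); column heights now [0 6 6 6 0], max=6
Drop 4: T rot2 at col 0 lands with bottom-row=6; cleared 0 line(s) (total 0); column heights now [8 8 8 6 0], max=8

Answer: 8 8 8 6 0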